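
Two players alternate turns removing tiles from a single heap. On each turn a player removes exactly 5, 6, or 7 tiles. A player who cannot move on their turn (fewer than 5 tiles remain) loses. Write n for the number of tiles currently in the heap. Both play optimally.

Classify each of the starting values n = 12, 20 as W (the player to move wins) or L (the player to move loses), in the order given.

12: L, 20: W

Positions with no move are L. A position that does have a move is losing for the player to move precisely when every available move leads to a winning position for the opponent. Fill in the labels:
n=0: no move → L
n=1: no move → L
n=2: no move → L
n=3: no move → L
n=4: no move → L
n=5: W (go to 0, an L position)
n=6: W (go to 1, an L position)
n=7: W (go to 2, an L position)
n=8: W (go to 3, an L position)
n=9: W (go to 4, an L position)
n=10: W (go to 4, an L position)
n=11: W (go to 4, an L position)
n=12: L (options 7(W), 6(W), 5(W) are all W)
n=13: L (options 8(W), 7(W), 6(W) are all W)
n=14: L (options 9(W), 8(W), 7(W) are all W)
n=15: L (options 10(W), 9(W), 8(W) are all W)
n=16: L (options 11(W), 10(W), 9(W) are all W)
n=17: W (go to 12, an L position)
n=18: W (go to 13, an L position)
n=19: W (go to 14, an L position)
n=20: W (go to 15, an L position)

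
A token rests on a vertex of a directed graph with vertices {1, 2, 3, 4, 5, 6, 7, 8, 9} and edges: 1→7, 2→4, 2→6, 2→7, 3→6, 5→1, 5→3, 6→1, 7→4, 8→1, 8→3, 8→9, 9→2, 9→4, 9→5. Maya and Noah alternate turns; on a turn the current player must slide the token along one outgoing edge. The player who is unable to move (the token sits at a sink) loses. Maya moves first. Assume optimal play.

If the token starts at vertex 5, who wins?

Label each position W (a win for the player to move) or L (a loss). A position with no legal move is L; any other position is W exactly when some move reaches an L, and L when every move reaches a W.
Every edge goes from a vertex to one that appears earlier in the order 4, 7, 1, 6, 2, 3, 5, 9, 8, so processing vertices in that order labels each vertex after all of its successors.
4: no outgoing edge → L
7: →4(L), so W
1: →7(W) only, which is W, so L
6: →1(L), so W
2: →4(L), so W
3: →6(W) only, which is W, so L
5: →3(L), so W
9: →4(L), so W
8: →3(L), so W
The starting position 5 is W: Maya should move to 3, handing over an L position.

Maya wins.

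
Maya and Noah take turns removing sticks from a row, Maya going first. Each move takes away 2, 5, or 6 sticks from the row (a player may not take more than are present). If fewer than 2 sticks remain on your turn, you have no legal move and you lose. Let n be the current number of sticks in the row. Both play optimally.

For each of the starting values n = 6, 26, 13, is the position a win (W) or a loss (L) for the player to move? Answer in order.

Positions with no move are L. A position that does have a move is losing for the player to move precisely when every available move leads to a winning position for the opponent. Fill in the labels:
n=0: no move → L
n=1: no move → L
n=2: reaches L-position 0 → W
n=3: reaches L-position 1 → W
n=4: only reaches 2(W), which is W → L
n=5: reaches L-position 0 → W
n=6: reaches L-position 4 → W
n=7: reaches L-position 1 → W
n=8: only reaches 6(W), 3(W), 2(W), all W → L
n=9: reaches L-position 4 → W
n=10: reaches L-position 8 → W
n=11: only reaches 9(W), 6(W), 5(W), all W → L
n=12: only reaches 10(W), 7(W), 6(W), all W → L
n=13: reaches L-position 11 → W
n=14: reaches L-position 12 → W
n=15: only reaches 13(W), 10(W), 9(W), all W → L
n=16: reaches L-position 11 → W
n=17: reaches L-position 15 → W
n=18: reaches L-position 12 → W
n=19: only reaches 17(W), 14(W), 13(W), all W → L
n=20: reaches L-position 15 → W
n=21: reaches L-position 19 → W
n=22: only reaches 20(W), 17(W), 16(W), all W → L
n=23: only reaches 21(W), 18(W), 17(W), all W → L
n=24: reaches L-position 22 → W
n=25: reaches L-position 23 → W
n=26: only reaches 24(W), 21(W), 20(W), all W → L

6: W, 26: L, 13: W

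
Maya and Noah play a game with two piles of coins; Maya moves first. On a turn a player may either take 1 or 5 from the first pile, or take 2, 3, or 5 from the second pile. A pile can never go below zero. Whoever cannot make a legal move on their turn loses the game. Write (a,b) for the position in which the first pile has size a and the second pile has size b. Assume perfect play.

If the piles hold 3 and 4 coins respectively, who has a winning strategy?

Compute win/loss labels from the base case upward. A position with no move is L. Any other position is W if it can reach an L in one move, else L.
No move ever increases a pile, so every position that can arise here has a ≤ 3 and b ≤ 4; it is enough to label the cells with 0 ≤ a ≤ 3 and 0 ≤ b ≤ 4.
Every move lowers a or b (never raises either), so fill the grid row by row in increasing a, and left to right within a row: each cell's successors are then already labelled.
      b=0  b=1  b=2  b=3  b=4
a=0:    L    L    W    W    W
a=1:    W    W    L    L    W
a=2:    L    L    W    W    W
a=3:    W    W    L    L    W
Cells with no legal move (terminal, hence L): (0,0), (0,1).
The remaining L cells, each justified by listing all of its moves:
(1,2): L (options (0,2)(W), (1,0)(W) are all W)
(1,3): L (options (0,3)(W), (1,1)(W), (1,0)(W) are all W)
(2,0): L (sole option (1,0)(W) is W)
(2,1): L (sole option (1,1)(W) is W)
(3,2): L (options (2,2)(W), (3,0)(W) are all W)
(3,3): L (options (2,3)(W), (3,1)(W), (3,0)(W) are all W)
Every other cell has at least one move into one of the L cells above, so it is W.
The starting position (3,4) is W: Maya should move to (3,2), handing over an L position.

Maya wins.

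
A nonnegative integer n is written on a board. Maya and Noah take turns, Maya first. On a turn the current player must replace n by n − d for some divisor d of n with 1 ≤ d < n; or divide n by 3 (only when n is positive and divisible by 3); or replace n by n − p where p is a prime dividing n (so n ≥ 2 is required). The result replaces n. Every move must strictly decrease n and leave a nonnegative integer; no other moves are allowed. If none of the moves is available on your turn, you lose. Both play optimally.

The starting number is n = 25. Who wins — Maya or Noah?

Build the W/L table. Terminal = L. A non-terminal position is W if it has a move to some L; otherwise it is L.
n=0: no move → L
n=1: no move → L
n=2: can move to 0, which is L ⇒ W
n=3: can move to 0, which is L ⇒ W
n=4: moves to 2(W), 3(W); every one is W ⇒ L
n=5: can move to 0, which is L ⇒ W
n=6: can move to 4, which is L ⇒ W
n=7: can move to 0, which is L ⇒ W
n=8: can move to 4, which is L ⇒ W
n=9: moves to 3(W), 6(W), 8(W); every one is W ⇒ L
n=10: can move to 9, which is L ⇒ W
n=11: can move to 0, which is L ⇒ W
n=12: can move to 4, which is L ⇒ W
n=13: can move to 0, which is L ⇒ W
n=14: moves to 7(W), 12(W), 13(W); every one is W ⇒ L
n=15: can move to 14, which is L ⇒ W
n=16: can move to 14, which is L ⇒ W
n=17: can move to 0, which is L ⇒ W
n=18: can move to 9, which is L ⇒ W
n=19: can move to 0, which is L ⇒ W
n=20: moves to 10(W), 15(W), 16(W), 18(W), 19(W); every one is W ⇒ L
n=21: can move to 14, which is L ⇒ W
n=22: can move to 20, which is L ⇒ W
n=23: can move to 0, which is L ⇒ W
n=24: can move to 20, which is L ⇒ W
n=25: can move to 20, which is L ⇒ W
The starting position 25 is W: Maya should move to 20, handing over an L position.

Maya wins.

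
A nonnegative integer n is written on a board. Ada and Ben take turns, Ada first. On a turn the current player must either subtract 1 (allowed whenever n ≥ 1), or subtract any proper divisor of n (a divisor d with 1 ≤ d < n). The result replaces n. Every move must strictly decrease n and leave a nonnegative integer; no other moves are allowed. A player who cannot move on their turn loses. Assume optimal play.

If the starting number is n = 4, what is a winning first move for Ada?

Work bottom-up. With no move the player to move loses. Otherwise the position is W if at least one move leads to an L position for the opponent, and L if every move leads to a W.
n=0: no move → L
n=1: →0(L), so W
n=2: →1(W) only, which is W, so L
n=3: →2(L), so W
n=4: →2(L), so W
From 4, the L positions reachable in one move are: 2.

Move to 2.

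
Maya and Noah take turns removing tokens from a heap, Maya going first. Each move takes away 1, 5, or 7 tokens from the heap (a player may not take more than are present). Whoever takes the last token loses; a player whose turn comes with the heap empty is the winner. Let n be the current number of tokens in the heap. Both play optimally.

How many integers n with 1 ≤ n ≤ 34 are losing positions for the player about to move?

17

Label each position W (a win for the player to move) or L (a loss). A position with no legal move is W; any other position is W exactly when some move reaches an L, and L when every move reaches a W.
n=0: no move; the opponent has just taken the last token and therefore loses → W
n=1: L (sole option 0(W) is W)
n=2: W (go to 1, an L position)
n=3: L (sole option 2(W) is W)
n=4: W (go to 3, an L position)
n=5: L (options 4(W), 0(W) are all W)
n=6: W (go to 5, an L position)
n=7: L (options 6(W), 2(W), 0(W) are all W)
n=8: W (go to 7, an L position)
n=9: L (options 8(W), 4(W), 2(W) are all W)
n=10: W (go to 9, an L position)
n=11: L (options 10(W), 6(W), 4(W) are all W)
n=12: W (go to 11, an L position)
n=13: L (options 12(W), 8(W), 6(W) are all W)
n=14: W (go to 13, an L position)
n=15: L (options 14(W), 10(W), 8(W) are all W)
n=16: W (go to 15, an L position)
n=17: L (options 16(W), 12(W), 10(W) are all W)
n=18: W (go to 17, an L position)
n=19: L (options 18(W), 14(W), 12(W) are all W)
n=20: W (go to 19, an L position)
n=21: L (options 20(W), 16(W), 14(W) are all W)
n=22: W (go to 21, an L position)
n=23: L (options 22(W), 18(W), 16(W) are all W)
n=24: W (go to 23, an L position)
n=25: L (options 24(W), 20(W), 18(W) are all W)
n=26: W (go to 25, an L position)
n=27: L (options 26(W), 22(W), 20(W) are all W)
n=28: W (go to 27, an L position)
n=29: L (options 28(W), 24(W), 22(W) are all W)
n=30: W (go to 29, an L position)
n=31: L (options 30(W), 26(W), 24(W) are all W)
n=32: W (go to 31, an L position)
n=33: L (options 32(W), 28(W), 26(W) are all W)
n=34: W (go to 33, an L position)
L entries with 1 ≤ n ≤ 34 (the range starts at n=1): n = 1, 3, 5, 7, 9, 11, 13, 15, 17, 19, 21, 23, 25, 27, 29, 31, 33; that makes 17.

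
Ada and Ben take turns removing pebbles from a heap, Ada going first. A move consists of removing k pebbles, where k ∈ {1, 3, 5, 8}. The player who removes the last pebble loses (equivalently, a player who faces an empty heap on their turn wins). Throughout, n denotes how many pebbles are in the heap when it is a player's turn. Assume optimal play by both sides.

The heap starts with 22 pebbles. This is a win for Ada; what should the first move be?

Remove 8, leaving 14.

Work bottom-up. With no move the player to move wins. Otherwise the position is W if at least one move leads to an L position for the opponent, and L if every move leads to a W.
n=0: no move; the opponent has just taken the last pebble and therefore loses → W
n=1: only reaches 0(W), which is W → L
n=2: reaches L-position 1 → W
n=3: only reaches 2(W), 0(W), all W → L
n=4: reaches L-position 3 → W
n=5: only reaches 4(W), 2(W), 0(W), all W → L
n=6: reaches L-position 5 → W
n=7: only reaches 6(W), 4(W), 2(W), all W → L
n=8: reaches L-position 7 → W
n=9: reaches L-position 1 → W
n=10: reaches L-position 7 → W
n=11: reaches L-position 3 → W
n=12: reaches L-position 7 → W
n=13: reaches L-position 5 → W
n=14: only reaches 13(W), 11(W), 9(W), 6(W), all W → L
n=15: reaches L-position 14 → W
n=16: only reaches 15(W), 13(W), 11(W), 8(W), all W → L
n=17: reaches L-position 16 → W
n=18: only reaches 17(W), 15(W), 13(W), 10(W), all W → L
n=19: reaches L-position 18 → W
n=20: only reaches 19(W), 17(W), 15(W), 12(W), all W → L
n=21: reaches L-position 20 → W
n=22: reaches L-position 14 → W
From 22, the L positions reachable in one move are: 14.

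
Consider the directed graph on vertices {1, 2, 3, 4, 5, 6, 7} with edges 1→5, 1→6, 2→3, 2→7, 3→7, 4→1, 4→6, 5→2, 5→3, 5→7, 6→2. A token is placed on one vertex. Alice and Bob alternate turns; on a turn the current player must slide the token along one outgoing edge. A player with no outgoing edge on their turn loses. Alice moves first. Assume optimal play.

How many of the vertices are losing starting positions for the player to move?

2

Use the standard recursion: the mover loses at a terminal position; elsewhere, the mover wins exactly when some move hands the opponent an L position.
Every edge goes from a vertex to one that appears earlier in the order 7, 3, 2, 6, 5, 1, 4, so processing vertices in that order labels each vertex after all of its successors.
7: no outgoing edge → L
3: →7(L), so W
2: →7(L), so W
6: →2(W) only, which is W, so L
5: →7(L), so W
1: →6(L), so W
4: →6(L), so W
The L vertices are 6, 7; that is 2 in all.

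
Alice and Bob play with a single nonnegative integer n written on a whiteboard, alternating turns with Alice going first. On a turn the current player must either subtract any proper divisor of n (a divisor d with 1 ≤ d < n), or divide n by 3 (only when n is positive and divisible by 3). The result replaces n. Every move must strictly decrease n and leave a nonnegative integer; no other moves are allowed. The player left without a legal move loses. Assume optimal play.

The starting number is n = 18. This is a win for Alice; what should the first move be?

Build the W/L table. Terminal = L. A non-terminal position is W if it has a move to some L; otherwise it is L.
n=0: no move → L
n=1: no move → L
n=2: reaches L-position 1 → W
n=3: reaches L-position 1 → W
n=4: only reaches 2(W), 3(W), all W → L
n=5: reaches L-position 4 → W
n=6: reaches L-position 4 → W
n=7: only reaches 6(W), which is W → L
n=8: reaches L-position 4 → W
n=9: only reaches 3(W), 6(W), 8(W), all W → L
n=10: reaches L-position 9 → W
n=11: only reaches 10(W), which is W → L
n=12: reaches L-position 4 → W
n=13: only reaches 12(W), which is W → L
n=14: reaches L-position 7 → W
n=15: only reaches 5(W), 10(W), 12(W), 14(W), all W → L
n=16: reaches L-position 15 → W
n=17: only reaches 16(W), which is W → L
n=18: reaches L-position 9 → W
From 18, the L positions reachable in one move are: 9, 15, 17. Any move reaching one of these is winning.

Move to 9.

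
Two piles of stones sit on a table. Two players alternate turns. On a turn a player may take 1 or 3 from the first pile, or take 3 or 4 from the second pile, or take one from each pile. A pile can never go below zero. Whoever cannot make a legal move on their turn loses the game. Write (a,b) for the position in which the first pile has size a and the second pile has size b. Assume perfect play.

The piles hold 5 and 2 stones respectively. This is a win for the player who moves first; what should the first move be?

Move to (4,2).

Build the W/L table. Terminal = L. A non-terminal position is W if it has a move to some L; otherwise it is L.
No move ever increases a pile, so every position that can arise here has a ≤ 5 and b ≤ 2; it is enough to label the cells with 0 ≤ a ≤ 5 and 0 ≤ b ≤ 2.
Every move lowers a or b (never raises either), so fill the grid row by row in increasing a, and left to right within a row: each cell's successors are then already labelled.
      b=0  b=1  b=2
a=0:    L    L    L
a=1:    W    W    W
a=2:    L    L    L
a=3:    W    W    W
a=4:    L    L    L
a=5:    W    W    W
Cells with no legal move (terminal, hence L): (0,0), (0,1), (0,2).
The remaining L cells, each justified by listing all of its moves:
(2,0): L (sole option (1,0)(W) is W)
(2,1): L (options (1,1)(W), (1,0)(W) are all W)
(2,2): L (options (1,2)(W), (1,1)(W) are all W)
(4,0): L (options (3,0)(W), (1,0)(W) are all W)
(4,1): L (options (3,1)(W), (1,1)(W), (3,0)(W) are all W)
(4,2): L (options (3,2)(W), (1,2)(W), (3,1)(W) are all W)
Every other cell has at least one move into one of the L cells above, so it is W.
From (5,2), the L positions reachable in one move are: (4,2), (2,2), (4,1). Any move reaching one of these is winning.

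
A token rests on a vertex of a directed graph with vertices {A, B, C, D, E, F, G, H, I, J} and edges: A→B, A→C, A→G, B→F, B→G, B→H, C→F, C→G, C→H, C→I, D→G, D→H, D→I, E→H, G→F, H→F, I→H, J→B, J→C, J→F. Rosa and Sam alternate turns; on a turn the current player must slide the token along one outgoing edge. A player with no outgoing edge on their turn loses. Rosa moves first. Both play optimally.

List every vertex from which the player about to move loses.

A, E, F, I

Build the W/L table. Terminal = L. A non-terminal position is W if it has a move to some L; otherwise it is L.
Every edge goes from a vertex to one that appears earlier in the order F, G, H, B, I, E, C, A, D, J, so processing vertices in that order labels each vertex after all of its successors.
F: no outgoing edge → L
G: reaches L-position F → W
H: reaches L-position F → W
B: reaches L-position F → W
I: only reaches H(W), which is W → L
E: only reaches H(W), which is W → L
C: reaches L-position I → W
A: only reaches C(W), B(W), G(W), all W → L
D: reaches L-position I → W
J: reaches L-position F → W
Reading off the rows marked L gives the requested list; there are 4 such vertices.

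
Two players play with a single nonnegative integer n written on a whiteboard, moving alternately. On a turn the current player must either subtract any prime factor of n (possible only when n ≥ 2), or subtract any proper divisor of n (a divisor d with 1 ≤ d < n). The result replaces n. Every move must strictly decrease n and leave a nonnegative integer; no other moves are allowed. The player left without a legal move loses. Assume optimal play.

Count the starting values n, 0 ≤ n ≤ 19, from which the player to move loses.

5

Build the W/L table. Terminal = L. A non-terminal position is W if it has a move to some L; otherwise it is L.
n=0: no move → L
n=1: no move → L
n=2: can move to 0, which is L ⇒ W
n=3: can move to 0, which is L ⇒ W
n=4: moves to 2(W), 3(W); every one is W ⇒ L
n=5: can move to 0, which is L ⇒ W
n=6: can move to 4, which is L ⇒ W
n=7: can move to 0, which is L ⇒ W
n=8: can move to 4, which is L ⇒ W
n=9: moves to 6(W), 8(W); every one is W ⇒ L
n=10: can move to 9, which is L ⇒ W
n=11: can move to 0, which is L ⇒ W
n=12: can move to 9, which is L ⇒ W
n=13: can move to 0, which is L ⇒ W
n=14: moves to 7(W), 12(W), 13(W); every one is W ⇒ L
n=15: can move to 14, which is L ⇒ W
n=16: can move to 14, which is L ⇒ W
n=17: can move to 0, which is L ⇒ W
n=18: can move to 9, which is L ⇒ W
n=19: can move to 0, which is L ⇒ W
L entries with 0 ≤ n ≤ 19: n = 0, 1, 4, 9, 14; that makes 5.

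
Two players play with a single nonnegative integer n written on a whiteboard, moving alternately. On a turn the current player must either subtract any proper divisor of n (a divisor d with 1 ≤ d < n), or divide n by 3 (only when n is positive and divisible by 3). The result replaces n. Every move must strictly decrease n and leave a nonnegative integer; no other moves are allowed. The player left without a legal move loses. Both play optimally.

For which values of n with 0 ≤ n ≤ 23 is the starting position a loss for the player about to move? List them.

Label each position W (a win for the player to move) or L (a loss). A position with no legal move is L; any other position is W exactly when some move reaches an L, and L when every move reaches a W.
n=0: no move → L
n=1: no move → L
n=2: reaches L-position 1 → W
n=3: reaches L-position 1 → W
n=4: only reaches 2(W), 3(W), all W → L
n=5: reaches L-position 4 → W
n=6: reaches L-position 4 → W
n=7: only reaches 6(W), which is W → L
n=8: reaches L-position 4 → W
n=9: only reaches 3(W), 6(W), 8(W), all W → L
n=10: reaches L-position 9 → W
n=11: only reaches 10(W), which is W → L
n=12: reaches L-position 4 → W
n=13: only reaches 12(W), which is W → L
n=14: reaches L-position 7 → W
n=15: only reaches 5(W), 10(W), 12(W), 14(W), all W → L
n=16: reaches L-position 15 → W
n=17: only reaches 16(W), which is W → L
n=18: reaches L-position 9 → W
n=19: only reaches 18(W), which is W → L
n=20: reaches L-position 15 → W
n=21: reaches L-position 7 → W
n=22: reaches L-position 11 → W
n=23: only reaches 22(W), which is W → L
The losing starting values of n are exactly the entries labelled L in this table (11 of them).

0, 1, 4, 7, 9, 11, 13, 15, 17, 19, 23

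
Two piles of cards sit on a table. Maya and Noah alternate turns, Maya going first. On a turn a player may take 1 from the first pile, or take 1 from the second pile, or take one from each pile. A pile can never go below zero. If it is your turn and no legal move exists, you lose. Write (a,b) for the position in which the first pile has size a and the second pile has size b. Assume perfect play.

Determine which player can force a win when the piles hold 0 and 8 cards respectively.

Positions with no move are L. A position that does have a move is losing for the player to move precisely when every available move leads to a winning position for the opponent. Fill in the labels:
No move ever increases a pile, so every position that can arise here has a ≤ 0 and b ≤ 8; it is enough to label the cells with 0 ≤ a ≤ 0 and 0 ≤ b ≤ 8.
Every move lowers a or b (never raises either), so fill the grid row by row in increasing a, and left to right within a row: each cell's successors are then already labelled.
      b=0  b=1  b=2  b=3  b=4  b=5  b=6  b=7  b=8
a=0:    L    W    L    W    L    W    L    W    L
Cells with no legal move (terminal, hence L): (0,0).
The remaining L cells, each justified by listing all of its moves:
(0,2): →(0,1)(W) only, which is W, so L
(0,4): →(0,3)(W) only, which is W, so L
(0,6): →(0,5)(W) only, which is W, so L
(0,8): →(0,7)(W) only, which is W, so L
Every other cell has at least one move into one of the L cells above, so it is W.
Every move from (0,8) reaches a W position, so the mover loses.

Noah wins.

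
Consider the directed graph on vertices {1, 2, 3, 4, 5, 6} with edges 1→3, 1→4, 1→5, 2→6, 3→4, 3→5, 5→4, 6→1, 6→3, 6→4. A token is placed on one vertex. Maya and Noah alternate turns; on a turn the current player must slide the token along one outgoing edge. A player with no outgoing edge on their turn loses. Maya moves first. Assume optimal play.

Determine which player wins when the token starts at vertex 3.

Maya wins.

Compute win/loss labels from the base case upward. A position with no move is L. Any other position is W if it can reach an L in one move, else L.
Every edge goes from a vertex to one that appears earlier in the order 4, 5, 3, 1, 6, 2, so processing vertices in that order labels each vertex after all of its successors.
4: no outgoing edge → L
5: →4(L), so W
3: →4(L), so W
1: →4(L), so W
6: →4(L), so W
2: →6(W) only, which is W, so L
The starting position 3 is W: Maya should move to 4, handing over an L position.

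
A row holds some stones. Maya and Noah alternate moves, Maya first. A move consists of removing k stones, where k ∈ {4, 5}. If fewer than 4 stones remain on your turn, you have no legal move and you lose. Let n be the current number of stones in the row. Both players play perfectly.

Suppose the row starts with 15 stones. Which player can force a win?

Positions with no move are L. A position that does have a move is losing for the player to move precisely when every available move leads to a winning position for the opponent. Fill in the labels:
n=0: no move → L
n=1: no move → L
n=2: no move → L
n=3: no move → L
n=4: can move to 0, which is L ⇒ W
n=5: can move to 1, which is L ⇒ W
n=6: can move to 2, which is L ⇒ W
n=7: can move to 3, which is L ⇒ W
n=8: can move to 3, which is L ⇒ W
n=9: moves to 5(W), 4(W); every one is W ⇒ L
n=10: moves to 6(W), 5(W); every one is W ⇒ L
n=11: moves to 7(W), 6(W); every one is W ⇒ L
n=12: moves to 8(W), 7(W); every one is W ⇒ L
n=13: can move to 9, which is L ⇒ W
n=14: can move to 10, which is L ⇒ W
n=15: can move to 11, which is L ⇒ W
The starting position 15 is W: Maya should remove 4, leaving 11, handing over an L position.

Maya wins.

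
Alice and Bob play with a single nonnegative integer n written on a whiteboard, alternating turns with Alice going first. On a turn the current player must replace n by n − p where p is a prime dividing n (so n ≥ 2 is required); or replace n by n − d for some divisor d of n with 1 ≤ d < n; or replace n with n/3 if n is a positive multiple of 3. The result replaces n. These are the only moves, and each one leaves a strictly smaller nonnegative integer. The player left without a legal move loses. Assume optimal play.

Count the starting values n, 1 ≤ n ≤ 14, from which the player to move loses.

4

Positions with no move are L. A position that does have a move is losing for the player to move precisely when every available move leads to a winning position for the opponent. Fill in the labels:
n=0: no move → L
n=1: no move → L
n=2: can move to 0, which is L ⇒ W
n=3: can move to 0, which is L ⇒ W
n=4: moves to 2(W), 3(W); every one is W ⇒ L
n=5: can move to 0, which is L ⇒ W
n=6: can move to 4, which is L ⇒ W
n=7: can move to 0, which is L ⇒ W
n=8: can move to 4, which is L ⇒ W
n=9: moves to 3(W), 6(W), 8(W); every one is W ⇒ L
n=10: can move to 9, which is L ⇒ W
n=11: can move to 0, which is L ⇒ W
n=12: can move to 4, which is L ⇒ W
n=13: can move to 0, which is L ⇒ W
n=14: moves to 7(W), 12(W), 13(W); every one is W ⇒ L
L entries with 1 ≤ n ≤ 14 (n=0 is outside the asked range and is not counted): n = 1, 4, 9, 14; that makes 4.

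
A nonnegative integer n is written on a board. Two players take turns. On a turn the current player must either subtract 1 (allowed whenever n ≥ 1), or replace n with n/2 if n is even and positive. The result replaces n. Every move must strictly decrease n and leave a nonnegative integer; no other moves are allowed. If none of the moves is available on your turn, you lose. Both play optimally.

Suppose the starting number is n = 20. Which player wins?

The first player wins.

Positions with no move are L. A position that does have a move is losing for the player to move precisely when every available move leads to a winning position for the opponent. Fill in the labels:
n=0: no move → L
n=1: →0(L), so W
n=2: →1(W) only, which is W, so L
n=3: →2(L), so W
n=4: →2(L), so W
n=5: →4(W) only, which is W, so L
n=6: →5(L), so W
n=7: →6(W) only, which is W, so L
n=8: →7(L), so W
n=9: →8(W) only, which is W, so L
n=10: →5(L), so W
n=11: →10(W) only, which is W, so L
n=12: →11(L), so W
n=13: →12(W) only, which is W, so L
n=14: →7(L), so W
n=15: →14(W) only, which is W, so L
n=16: →15(L), so W
n=17: →16(W) only, which is W, so L
n=18: →9(L), so W
n=19: →18(W) only, which is W, so L
n=20: →19(L), so W
From 20 the player to move can move to 19, reaching an L position.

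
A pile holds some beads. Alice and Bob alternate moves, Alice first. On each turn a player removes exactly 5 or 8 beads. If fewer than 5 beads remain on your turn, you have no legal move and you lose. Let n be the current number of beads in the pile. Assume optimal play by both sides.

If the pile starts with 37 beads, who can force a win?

Label each position W (a win for the player to move) or L (a loss). A position with no legal move is L; any other position is W exactly when some move reaches an L, and L when every move reaches a W.
n=0: no move → L
n=1: no move → L
n=2: no move → L
n=3: no move → L
n=4: no move → L
n=5: →0(L), so W
n=6: →1(L), so W
n=7: →2(L), so W
n=8: →3(L), so W
n=9: →4(L), so W
n=10: →2(L), so W
n=11: →3(L), so W
n=12: →4(L), so W
n=13: →8(W), 5(W) — all W, so L
n=14: →9(W), 6(W) — all W, so L
n=15: →10(W), 7(W) — all W, so L
n=16: →11(W), 8(W) — all W, so L
n=17: →12(W), 9(W) — all W, so L
n=18: →13(L), so W
n=19: →14(L), so W
n=20: →15(L), so W
n=21: →16(L), so W
n=22: →17(L), so W
n=23: →15(L), so W
n=24: →16(L), so W
n=25: →17(L), so W
n=26: →21(W), 18(W) — all W, so L
n=27: →22(W), 19(W) — all W, so L
n=28: →23(W), 20(W) — all W, so L
n=29: →24(W), 21(W) — all W, so L
n=30: →25(W), 22(W) — all W, so L
n=31: →26(L), so W
n=32: →27(L), so W
n=33: →28(L), so W
n=34: →29(L), so W
n=35: →30(L), so W
n=36: →28(L), so W
n=37: →29(L), so W
The starting position 37 is W: Alice should remove 8, leaving 29, handing over an L position.

Alice wins.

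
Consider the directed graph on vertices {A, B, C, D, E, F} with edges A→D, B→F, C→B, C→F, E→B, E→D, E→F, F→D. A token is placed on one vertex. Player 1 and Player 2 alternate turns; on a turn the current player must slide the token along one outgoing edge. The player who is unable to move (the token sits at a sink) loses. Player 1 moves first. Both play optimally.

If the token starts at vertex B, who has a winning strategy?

Work bottom-up. With no move the player to move loses. Otherwise the position is W if at least one move leads to an L position for the opponent, and L if every move leads to a W.
Every edge goes from a vertex to one that appears earlier in the order D, F, A, B, E, C, so processing vertices in that order labels each vertex after all of its successors.
D: no outgoing edge → L
F: reaches L-position D → W
A: reaches L-position D → W
B: only reaches F(W), which is W → L
E: reaches L-position B → W
C: reaches L-position B → W
The starting position B is L: whatever Player 1 does, the opponent receives a W position.

Player 2 wins.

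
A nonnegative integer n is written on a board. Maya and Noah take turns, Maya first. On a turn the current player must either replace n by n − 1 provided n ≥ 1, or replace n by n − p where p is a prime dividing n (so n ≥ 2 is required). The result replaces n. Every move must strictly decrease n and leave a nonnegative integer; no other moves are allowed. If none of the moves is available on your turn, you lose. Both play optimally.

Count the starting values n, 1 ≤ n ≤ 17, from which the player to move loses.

4

Compute win/loss labels from the base case upward. A position with no move is L. Any other position is W if it can reach an L in one move, else L.
n=0: no move → L
n=1: reaches L-position 0 → W
n=2: reaches L-position 0 → W
n=3: reaches L-position 0 → W
n=4: only reaches 2(W), 3(W), all W → L
n=5: reaches L-position 0 → W
n=6: reaches L-position 4 → W
n=7: reaches L-position 0 → W
n=8: only reaches 6(W), 7(W), all W → L
n=9: reaches L-position 8 → W
n=10: reaches L-position 8 → W
n=11: reaches L-position 0 → W
n=12: only reaches 9(W), 10(W), 11(W), all W → L
n=13: reaches L-position 0 → W
n=14: reaches L-position 12 → W
n=15: reaches L-position 12 → W
n=16: only reaches 14(W), 15(W), all W → L
n=17: reaches L-position 0 → W
L entries with 1 ≤ n ≤ 17 (n=0 is outside the asked range and is not counted): n = 4, 8, 12, 16; that makes 4.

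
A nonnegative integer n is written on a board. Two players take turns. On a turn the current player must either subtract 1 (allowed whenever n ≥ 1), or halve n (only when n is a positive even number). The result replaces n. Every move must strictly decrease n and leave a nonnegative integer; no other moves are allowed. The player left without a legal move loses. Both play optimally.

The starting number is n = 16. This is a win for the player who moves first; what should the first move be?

Positions with no move are L. A position that does have a move is losing for the player to move precisely when every available move leads to a winning position for the opponent. Fill in the labels:
n=0: no move → L
n=1: W (go to 0, an L position)
n=2: L (sole option 1(W) is W)
n=3: W (go to 2, an L position)
n=4: W (go to 2, an L position)
n=5: L (sole option 4(W) is W)
n=6: W (go to 5, an L position)
n=7: L (sole option 6(W) is W)
n=8: W (go to 7, an L position)
n=9: L (sole option 8(W) is W)
n=10: W (go to 5, an L position)
n=11: L (sole option 10(W) is W)
n=12: W (go to 11, an L position)
n=13: L (sole option 12(W) is W)
n=14: W (go to 7, an L position)
n=15: L (sole option 14(W) is W)
n=16: W (go to 15, an L position)
From 16, the L positions reachable in one move are: 15.

Move to 15.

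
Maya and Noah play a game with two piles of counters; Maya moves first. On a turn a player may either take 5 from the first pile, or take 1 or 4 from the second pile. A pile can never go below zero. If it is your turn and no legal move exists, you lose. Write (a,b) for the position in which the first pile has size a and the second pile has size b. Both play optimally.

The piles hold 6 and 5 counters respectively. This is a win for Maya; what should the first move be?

Move to (1,5).

Positions with no move are L. A position that does have a move is losing for the player to move precisely when every available move leads to a winning position for the opponent. Fill in the labels:
No move ever increases a pile, so every position that can arise here has a ≤ 6 and b ≤ 5; it is enough to label the cells with 0 ≤ a ≤ 6 and 0 ≤ b ≤ 5.
Every move lowers a or b (never raises either), so fill the grid row by row in increasing a, and left to right within a row: each cell's successors are then already labelled.
      b=0  b=1  b=2  b=3  b=4  b=5
a=0:    L    W    L    W    W    L
a=1:    L    W    L    W    W    L
a=2:    L    W    L    W    W    L
a=3:    L    W    L    W    W    L
a=4:    L    W    L    W    W    L
a=5:    W    L    W    L    W    W
a=6:    W    L    W    L    W    W
Cells with no legal move (terminal, hence L): (0,0), (1,0), (2,0), (3,0), (4,0).
The remaining L cells, each justified by listing all of its moves:
(0,2): →(0,1)(W) only, which is W, so L
(0,5): →(0,4)(W), (0,1)(W) — all W, so L
(1,2): →(1,1)(W) only, which is W, so L
(1,5): →(1,4)(W), (1,1)(W) — all W, so L
(2,2): →(2,1)(W) only, which is W, so L
(2,5): →(2,4)(W), (2,1)(W) — all W, so L
(3,2): →(3,1)(W) only, which is W, so L
(3,5): →(3,4)(W), (3,1)(W) — all W, so L
(4,2): →(4,1)(W) only, which is W, so L
(4,5): →(4,4)(W), (4,1)(W) — all W, so L
(5,1): →(0,1)(W), (5,0)(W) — all W, so L
(5,3): →(0,3)(W), (5,2)(W) — all W, so L
(6,1): →(1,1)(W), (6,0)(W) — all W, so L
(6,3): →(1,3)(W), (6,2)(W) — all W, so L
Every other cell has at least one move into one of the L cells above, so it is W.
From (6,5), the L positions reachable in one move are: (1,5), (6,1). Any move reaching one of these is winning.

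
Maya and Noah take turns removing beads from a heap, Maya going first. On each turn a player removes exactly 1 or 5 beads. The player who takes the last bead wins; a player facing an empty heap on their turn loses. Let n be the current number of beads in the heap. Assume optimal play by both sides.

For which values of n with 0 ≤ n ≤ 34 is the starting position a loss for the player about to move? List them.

Build the W/L table. Terminal = L. A non-terminal position is W if it has a move to some L; otherwise it is L.
n=0: no move → L
n=1: reaches L-position 0 → W
n=2: only reaches 1(W), which is W → L
n=3: reaches L-position 2 → W
n=4: only reaches 3(W), which is W → L
n=5: reaches L-position 4 → W
n=6: only reaches 5(W), 1(W), all W → L
n=7: reaches L-position 6 → W
n=8: only reaches 7(W), 3(W), all W → L
n=9: reaches L-position 8 → W
n=10: only reaches 9(W), 5(W), all W → L
n=11: reaches L-position 10 → W
n=12: only reaches 11(W), 7(W), all W → L
n=13: reaches L-position 12 → W
n=14: only reaches 13(W), 9(W), all W → L
n=15: reaches L-position 14 → W
n=16: only reaches 15(W), 11(W), all W → L
n=17: reaches L-position 16 → W
n=18: only reaches 17(W), 13(W), all W → L
n=19: reaches L-position 18 → W
n=20: only reaches 19(W), 15(W), all W → L
n=21: reaches L-position 20 → W
n=22: only reaches 21(W), 17(W), all W → L
n=23: reaches L-position 22 → W
n=24: only reaches 23(W), 19(W), all W → L
n=25: reaches L-position 24 → W
n=26: only reaches 25(W), 21(W), all W → L
n=27: reaches L-position 26 → W
n=28: only reaches 27(W), 23(W), all W → L
n=29: reaches L-position 28 → W
n=30: only reaches 29(W), 25(W), all W → L
n=31: reaches L-position 30 → W
n=32: only reaches 31(W), 27(W), all W → L
n=33: reaches L-position 32 → W
n=34: only reaches 33(W), 29(W), all W → L
The losing starting values of n are exactly the entries labelled L in this table (18 of them).

0, 2, 4, 6, 8, 10, 12, 14, 16, 18, 20, 22, 24, 26, 28, 30, 32, 34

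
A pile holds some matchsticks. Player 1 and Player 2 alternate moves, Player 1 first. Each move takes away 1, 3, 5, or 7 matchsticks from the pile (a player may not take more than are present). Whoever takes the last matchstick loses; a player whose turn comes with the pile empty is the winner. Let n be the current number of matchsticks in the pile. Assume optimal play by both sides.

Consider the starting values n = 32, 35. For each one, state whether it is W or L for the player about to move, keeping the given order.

32: W, 35: L

Work bottom-up. With no move the player to move wins. Otherwise the position is W if at least one move leads to an L position for the opponent, and L if every move leads to a W.
n=0: no move; the opponent has just taken the last matchstick and therefore loses → W
n=1: L (sole option 0(W) is W)
n=2: W (go to 1, an L position)
n=3: L (options 2(W), 0(W) are all W)
n=4: W (go to 3, an L position)
n=5: L (options 4(W), 2(W), 0(W) are all W)
n=6: W (go to 5, an L position)
n=7: L (options 6(W), 4(W), 2(W), 0(W) are all W)
n=8: W (go to 7, an L position)
n=9: L (options 8(W), 6(W), 4(W), 2(W) are all W)
n=10: W (go to 9, an L position)
n=11: L (options 10(W), 8(W), 6(W), 4(W) are all W)
n=12: W (go to 11, an L position)
n=13: L (options 12(W), 10(W), 8(W), 6(W) are all W)
n=14: W (go to 13, an L position)
n=15: L (options 14(W), 12(W), 10(W), 8(W) are all W)
n=16: W (go to 15, an L position)
n=17: L (options 16(W), 14(W), 12(W), 10(W) are all W)
n=18: W (go to 17, an L position)
n=19: L (options 18(W), 16(W), 14(W), 12(W) are all W)
n=20: W (go to 19, an L position)
n=21: L (options 20(W), 18(W), 16(W), 14(W) are all W)
n=22: W (go to 21, an L position)
n=23: L (options 22(W), 20(W), 18(W), 16(W) are all W)
n=24: W (go to 23, an L position)
n=25: L (options 24(W), 22(W), 20(W), 18(W) are all W)
n=26: W (go to 25, an L position)
n=27: L (options 26(W), 24(W), 22(W), 20(W) are all W)
n=28: W (go to 27, an L position)
n=29: L (options 28(W), 26(W), 24(W), 22(W) are all W)
n=30: W (go to 29, an L position)
n=31: L (options 30(W), 28(W), 26(W), 24(W) are all W)
n=32: W (go to 31, an L position)
n=33: L (options 32(W), 30(W), 28(W), 26(W) are all W)
n=34: W (go to 33, an L position)
n=35: L (options 34(W), 32(W), 30(W), 28(W) are all W)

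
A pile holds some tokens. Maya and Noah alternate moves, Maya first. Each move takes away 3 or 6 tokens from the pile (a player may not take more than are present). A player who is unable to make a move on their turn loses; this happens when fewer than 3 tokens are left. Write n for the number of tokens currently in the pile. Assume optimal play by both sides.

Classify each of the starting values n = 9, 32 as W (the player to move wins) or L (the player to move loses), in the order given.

Positions with no move are L. A position that does have a move is losing for the player to move precisely when every available move leads to a winning position for the opponent. Fill in the labels:
n=0: no move → L
n=1: no move → L
n=2: no move → L
n=3: reaches L-position 0 → W
n=4: reaches L-position 1 → W
n=5: reaches L-position 2 → W
n=6: reaches L-position 0 → W
n=7: reaches L-position 1 → W
n=8: reaches L-position 2 → W
n=9: only reaches 6(W), 3(W), all W → L
n=10: only reaches 7(W), 4(W), all W → L
n=11: only reaches 8(W), 5(W), all W → L
n=12: reaches L-position 9 → W
n=13: reaches L-position 10 → W
n=14: reaches L-position 11 → W
n=15: reaches L-position 9 → W
n=16: reaches L-position 10 → W
n=17: reaches L-position 11 → W
n=18: only reaches 15(W), 12(W), all W → L
n=19: only reaches 16(W), 13(W), all W → L
n=20: only reaches 17(W), 14(W), all W → L
n=21: reaches L-position 18 → W
n=22: reaches L-position 19 → W
n=23: reaches L-position 20 → W
n=24: reaches L-position 18 → W
n=25: reaches L-position 19 → W
n=26: reaches L-position 20 → W
n=27: only reaches 24(W), 21(W), all W → L
n=28: only reaches 25(W), 22(W), all W → L
n=29: only reaches 26(W), 23(W), all W → L
n=30: reaches L-position 27 → W
n=31: reaches L-position 28 → W
n=32: reaches L-position 29 → W

9: L, 32: W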